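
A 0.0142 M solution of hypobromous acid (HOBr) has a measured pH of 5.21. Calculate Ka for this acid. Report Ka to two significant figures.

Ka = 2.7 × 10^-9

[H+] = 10^(-5.21) = 6.17 × 10^-6 M
At equilibrium [HA] = 0.0142 − 6.17 × 10^-6 = 1.42 × 10^-2 M
Ka = [H+][A-]/[HA] = (6.17 × 10^-6)² / 1.42 × 10^-2 = 2.7 × 10^-9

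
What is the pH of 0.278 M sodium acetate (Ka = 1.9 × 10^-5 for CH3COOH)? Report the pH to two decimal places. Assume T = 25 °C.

CH3COO- is the conjugate base of the weak acid CH3COOH.
Kb = Kw/Ka = 1.0×10^-14 / 1.9 × 10^-5 = 5.26 × 10^-10
Kb = [OH-]²/(0.278 − [OH-]) = 5.26 × 10^-10
Since Kb ≪ C₀, [OH-] ≈ √(Kb·C₀) = 1.21 × 10^-5 M.
([OH-]/C₀ = 0.0043% < 5%, so the approximation holds.)
pOH = −log(1.21 × 10^-5) = 4.92; pH = 14.00 − 4.92 = 9.08

pH = 9.08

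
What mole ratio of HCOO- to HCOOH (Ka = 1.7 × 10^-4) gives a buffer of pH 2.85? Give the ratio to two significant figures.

pKa = -log(1.7 × 10^-4) = 3.770
pH = pKa + log(r) ⇒ log(r) = 2.85 − 3.770 = -0.920
r = [HCOO-]/[HCOOH] = 10^(-0.920) = 0.12

ratio = 0.12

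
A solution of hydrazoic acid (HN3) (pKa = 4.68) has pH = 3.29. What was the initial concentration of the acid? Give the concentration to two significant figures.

C₀ = 1.3 × 10^-2 M

[H+] = 10^(-3.29) = 5.13 × 10^-4 M = x
Ka = 10^(−4.68) = 2.09 × 10^-5
Ka = x²/(C₀ − x) ⇒ C₀ = x + x²/Ka
C₀ = 5.13 × 10^-4 + (5.13 × 10^-4)²/(2.09 × 10^-5) = 1.31 × 10^-2 M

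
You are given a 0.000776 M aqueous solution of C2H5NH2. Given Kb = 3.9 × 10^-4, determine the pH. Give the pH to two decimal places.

C2H5NH2 + H2O ⇌ C2H5NH3+ + OH-
From the ICE table, Kb = [OH-]²/(0.000776 − [OH-]) = 3.9 × 10^-4.
[OH-] is not negligible relative to C₀; solve [OH-]² + 0.00039·[OH-] − 3.03e-07 = 0.
[OH-] = (−Kb + √(Kb² + 4·Kb·C₀))/2 = 3.89 × 10^-4 M
pOH = 3.41, so pH = 14.00 − pOH = 10.59

pH = 10.59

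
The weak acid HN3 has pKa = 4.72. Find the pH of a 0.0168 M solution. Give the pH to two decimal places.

HN3 ⇌ N3- + H+
Ka = 10^(−4.72) = 1.91 × 10^-5
Let x = [H+] at equilibrium. Ka = x²/(0.0168 − x).
Assume x ≪ 0.0168: x ≈ √(1.91 × 10^-5 × 0.0168) = 5.66 × 10^-4 M
pH = −log[H+] = −log(5.66 × 10^-4) = 3.25

pH = 3.25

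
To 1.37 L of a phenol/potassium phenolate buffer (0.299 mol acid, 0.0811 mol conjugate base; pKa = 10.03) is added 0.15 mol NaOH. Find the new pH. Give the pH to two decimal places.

pH = 10.22

OH- converts C6H5OH to C6H5O-: C6H5OH → 0.149 mol, C6H5O- → 0.231 mol.
Henderson–Hasselbalch with mole ratio 0.231/0.149: pH = 10.03 + (+0.190)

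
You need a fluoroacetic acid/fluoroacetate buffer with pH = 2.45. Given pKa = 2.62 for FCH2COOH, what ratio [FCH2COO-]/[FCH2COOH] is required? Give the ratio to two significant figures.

pH = pKa + log(r) ⇒ log(r) = 2.45 − 2.62 = -0.17
r = [FCH2COO-]/[FCH2COOH] = 10^(-0.17) = 0.676

ratio = 0.68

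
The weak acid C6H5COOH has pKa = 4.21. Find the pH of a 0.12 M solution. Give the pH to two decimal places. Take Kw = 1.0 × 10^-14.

pH = 2.57

C6H5COOH ⇌ C6H5COO- + H+
Ka = 10^(−4.21) = 6.17 × 10^-5
Let x = [H+] at equilibrium. Ka = x²/(0.12 − x).
Neglecting x in the denominator: x = √(6.17 × 10^-5 × 0.12) = 2.72 × 10^-3 M
(x/C₀ = 2.3% < 5%, so the approximation holds.)
pH = −log(2.72 × 10^-3) = 2.57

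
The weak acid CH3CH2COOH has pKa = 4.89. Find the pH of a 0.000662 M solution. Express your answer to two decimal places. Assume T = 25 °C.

pH = 4.06

CH3CH2COOH ⇌ CH3CH2COO- + H+
Ka = 10^(−4.89) = 1.29 × 10^-5
From the ICE table, Ka = x²/(0.000662 − x) = 1.29 × 10^-5.
The 5% rule fails; solving x² + Ka·x − Ka·C₀ = 0 exactly:
x = [−1.29e-05 + √(1.29e-05² + 3.42e-08)]/2 = 8.62 × 10^-5 M
pH = −log(8.62 × 10^-5) = 4.06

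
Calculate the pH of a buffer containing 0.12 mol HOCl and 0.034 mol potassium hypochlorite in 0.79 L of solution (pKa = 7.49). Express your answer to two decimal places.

pH = 6.94

Henderson–Hasselbalch: pH = pKa + log([OCl-]/[HOCl]) = 7.49 + log(0.034/0.12)
pH = 7.49 + (-0.548) = 6.94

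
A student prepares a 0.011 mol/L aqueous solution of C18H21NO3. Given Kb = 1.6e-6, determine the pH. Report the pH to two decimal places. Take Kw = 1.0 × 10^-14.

pH = 10.12

C18H21NO3 + H2O ⇌ C18H22NO3+ + OH-
Let x = [OH-] at equilibrium. Kb = x²/(0.011 − x).
Assume x ≪ 0.011: x ≈ √(1.6 × 10^-6 × 0.011) = 1.33 × 10^-4 M
pOH = −log(1.33 × 10^-4) = 3.88; pH = 14.00 − 3.88 = 10.12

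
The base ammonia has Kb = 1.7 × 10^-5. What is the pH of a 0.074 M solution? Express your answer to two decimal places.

NH3 + H2O ⇌ NH4+ + OH-
From the ICE table, Kb = x²/(0.074 − x) = 1.7 × 10^-5.
Since Kb ≪ C₀, x ≈ √(Kb·C₀) = 1.12 × 10^-3 M.
pOH = −log(1.12 × 10^-3) = 2.95; pH = 14.00 − 2.95 = 11.05

pH = 11.05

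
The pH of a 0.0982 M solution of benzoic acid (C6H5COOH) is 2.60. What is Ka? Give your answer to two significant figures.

Ka = 6.6 × 10^-5

[H+] = 10^(-2.60) = 2.51 × 10^-3 M
At equilibrium [HA] = 0.0982 − 2.51 × 10^-3 = 9.57 × 10^-2 M
Ka = [H+][A-]/[HA] = (2.51 × 10^-3)² / 9.57 × 10^-2 = 6.6 × 10^-5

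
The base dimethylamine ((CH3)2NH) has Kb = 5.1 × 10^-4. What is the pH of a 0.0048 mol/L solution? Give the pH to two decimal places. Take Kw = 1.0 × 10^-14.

(CH3)2NH + H2O ⇌ (CH3)2NH2+ + OH-
Kb = x²/(0.0048 − x) = 5.1 × 10^-4
The 5% rule fails; solving x² + Kb·x − Kb·C₀ = 0 exactly:
x = (−Kb + √(Kb² + 4·Kb·C₀))/2 = 1.33 × 10^-3 M
pOH = 2.88, so pH = 14.00 − pOH = 11.12

pH = 11.12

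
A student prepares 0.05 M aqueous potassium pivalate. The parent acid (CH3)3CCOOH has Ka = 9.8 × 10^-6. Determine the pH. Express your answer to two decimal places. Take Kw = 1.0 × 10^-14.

pH = 8.85

(CH3)3CCOO- is the conjugate base of the weak acid (CH3)3CCOOH.
Kb = Kw/Ka = 1.0×10^-14 / 9.8 × 10^-6 = 1.02 × 10^-9
Kb = x²/(0.05 − x) = 1.02 × 10^-9
Since Kb ≪ C₀, x ≈ √(Kb·C₀) = 7.14 × 10^-6 M.
Check: 0.014% ionized — well under 5%, approximation valid.
pOH = −log(7.14 × 10^-6) = 5.15; pH = 14.00 − 5.15 = 8.85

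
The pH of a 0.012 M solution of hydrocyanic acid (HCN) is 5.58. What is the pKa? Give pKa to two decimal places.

[H+] = 10^(-5.58) = 2.63 × 10^-6 M
At equilibrium [HA] = 0.012 − 2.63 × 10^-6 = 1.20 × 10^-2 M
Ka = [H+][A-]/[HA] = (2.63 × 10^-6)² / 1.20 × 10^-2 = 5.76 × 10^-10
pKa = -log(5.76 × 10^-10) = 9.24

pKa = 9.24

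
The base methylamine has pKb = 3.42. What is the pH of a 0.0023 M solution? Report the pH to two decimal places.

CH3NH2 + H2O ⇌ CH3NH3+ + OH-
Kb = 10^(−3.42) = 3.80 × 10^-4
Kb = [OH-]²/(0.0023 − [OH-]) = 3.80 × 10^-4
Here C₀/Kb ≈ 6.05, so the small-[OH-] approximation fails. Use the quadratic:
[OH-] = (−Kb + √(Kb² + 4·Kb·C₀))/2 = 7.64 × 10^-4 M
pOH = 3.12, so pH = 14.00 − pOH = 10.88

pH = 10.88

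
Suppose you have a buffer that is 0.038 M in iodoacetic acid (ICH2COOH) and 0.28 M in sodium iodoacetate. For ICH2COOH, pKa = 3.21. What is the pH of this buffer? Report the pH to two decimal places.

pH = pKa + log([A⁻]/[HA]) = 3.21 + log(0.28/0.038)
pH = 3.21 + (+0.867) = 4.08

pH = 4.08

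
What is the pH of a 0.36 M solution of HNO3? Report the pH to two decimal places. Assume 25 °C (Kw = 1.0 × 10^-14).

HNO3 is a strong acid and dissociates completely, so [H+] = 0.36 M.
pH = -log(0.36) = 0.44

pH = 0.44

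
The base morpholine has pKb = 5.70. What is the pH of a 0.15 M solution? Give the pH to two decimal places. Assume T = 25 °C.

pH = 10.74

C4H8ONH + H2O ⇌ C4H8ONH2+ + OH-
Kb = 10^(−5.70) = 2.00 × 10^-6
From the ICE table, Kb = x²/(0.15 − x) = 2.00 × 10^-6.
Neglecting x in the denominator: x = √(2.00 × 10^-6 × 0.15) = 5.48 × 10^-4 M
Check: 0.37% ionized — well under 5%, approximation valid.
pOH = 3.26, so pH = 14.00 − pOH = 10.74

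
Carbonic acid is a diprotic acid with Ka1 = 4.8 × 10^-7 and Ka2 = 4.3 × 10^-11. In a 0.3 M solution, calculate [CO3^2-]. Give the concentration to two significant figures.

First ionization gives [H+] ≈ [HCO3-] = 3.79 × 10^-4 M.
Second step: Ka2 = [H+][CO3^2-]/[HCO3-] ≈ [CO3^2-] (since [H+] ≈ [HCO3-]).
So [CO3^2-] ≈ Ka2.

4.3 × 10^-11 M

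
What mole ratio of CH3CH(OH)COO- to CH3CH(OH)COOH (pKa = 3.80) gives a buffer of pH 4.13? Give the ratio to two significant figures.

ratio = 2.1

pH = pKa + log(r) ⇒ log(r) = 4.13 − 3.80 = +0.33
r = [CH3CH(OH)COO-]/[CH3CH(OH)COOH] = 10^(+0.33) = 2.14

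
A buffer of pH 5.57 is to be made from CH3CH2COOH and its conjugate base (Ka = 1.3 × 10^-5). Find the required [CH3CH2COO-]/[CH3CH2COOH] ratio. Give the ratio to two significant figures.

ratio = 4.8

pKa = -log(1.3 × 10^-5) = 4.886
pH = pKa + log(r) ⇒ log(r) = 5.57 − 4.886 = +0.684
r = [CH3CH2COO-]/[CH3CH2COOH] = 10^(+0.684) = 4.83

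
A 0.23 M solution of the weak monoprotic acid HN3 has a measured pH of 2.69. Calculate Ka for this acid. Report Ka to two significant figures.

[H+] = 10^(-2.69) = 2.04 × 10^-3 M
At equilibrium [HA] = 0.23 − 2.04 × 10^-3 = 2.28 × 10^-1 M
Ka = [H+][A-]/[HA] = (2.04 × 10^-3)² / 2.28 × 10^-1 = 1.8 × 10^-5

Ka = 1.8 × 10^-5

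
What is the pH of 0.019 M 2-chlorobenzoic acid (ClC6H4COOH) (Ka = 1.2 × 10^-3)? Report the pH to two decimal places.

pH = 2.38

ClC6H4COOH ⇌ ClC6H4COO- + H+
From the ICE table, Ka = [H+]²/(0.019 − [H+]) = 1.2 × 10^-3.
The 5% rule fails; solving [H+]² + Ka·[H+] − Ka·C₀ = 0 exactly:
[H+] = (−Ka + √(Ka² + 4·Ka·C₀))/2 = 4.21 × 10^-3 M
pH = −log(4.21 × 10^-3) = 2.38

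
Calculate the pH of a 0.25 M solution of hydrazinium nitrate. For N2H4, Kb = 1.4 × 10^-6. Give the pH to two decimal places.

N2H5+ is the conjugate acid of the weak base N2H4.
Ka = Kw/Kb = 1.0×10^-14 / 1.4 × 10^-6 = 7.14 × 10^-9
Ka = [H+]²/(0.25 − [H+]) = 7.14 × 10^-9
Since Ka ≪ C₀, [H+] ≈ √(Ka·C₀) = 4.22 × 10^-5 M.
Check: 0.017% ionized — well under 5%, approximation valid.
pH = −log[H+] = −log(4.22 × 10^-5) = 4.37

pH = 4.37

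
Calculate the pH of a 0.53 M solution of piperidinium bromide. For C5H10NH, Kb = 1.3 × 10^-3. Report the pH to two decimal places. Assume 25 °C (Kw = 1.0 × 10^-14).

C5H10NH2+ is the conjugate acid of the weak base C5H10NH.
Ka = Kw/Kb = 1.0×10^-14 / 1.3 × 10^-3 = 7.69 × 10^-12
Ka = x²/(0.53 − x) = 7.69 × 10^-12
Since Ka ≪ C₀, x ≈ √(Ka·C₀) = 2.02 × 10^-6 M.
(x/C₀ = 0.00038% < 5%, so the approximation holds.)
pH = −log[H+] = −log(2.02 × 10^-6) = 5.69

pH = 5.69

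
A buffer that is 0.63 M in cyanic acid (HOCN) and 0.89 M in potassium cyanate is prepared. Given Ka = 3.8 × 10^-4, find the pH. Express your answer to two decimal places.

pH = 3.57

pKa = −log(3.8 × 10^-4) = 3.420
pH = pKa + log([A⁻]/[HA]) = 3.420 + log(0.89/0.63)
pH = 3.420 + (+0.150) = 3.57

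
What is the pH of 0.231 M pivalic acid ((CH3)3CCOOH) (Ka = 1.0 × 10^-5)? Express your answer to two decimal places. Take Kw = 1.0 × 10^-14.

pH = 2.82

(CH3)3CCOOH ⇌ (CH3)3CCOO- + H+
From the ICE table, Ka = [H+]²/(0.231 − [H+]) = 1.0 × 10^-5.
Assume [H+] ≪ 0.231: [H+] ≈ √(1.0 × 10^-5 × 0.231) = 1.52 × 10^-3 M
([H+]/C₀ = 0.66% < 5%, so the approximation holds.)
pH = −log[H+] = −log(1.52 × 10^-3) = 2.82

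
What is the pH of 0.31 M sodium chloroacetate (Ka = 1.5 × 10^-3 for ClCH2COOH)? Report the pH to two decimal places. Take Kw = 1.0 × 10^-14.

ClCH2COO- is the conjugate base of the weak acid ClCH2COOH.
Kb = Kw/Ka = 1.0×10^-14 / 1.5 × 10^-3 = 6.67 × 10^-12
From the ICE table, Kb = [OH-]²/(0.31 − [OH-]) = 6.67 × 10^-12.
Since Kb ≪ C₀, [OH-] ≈ √(Kb·C₀) = 1.44 × 10^-6 M.
pOH = 5.84, so pH = 14.00 − pOH = 8.16

pH = 8.16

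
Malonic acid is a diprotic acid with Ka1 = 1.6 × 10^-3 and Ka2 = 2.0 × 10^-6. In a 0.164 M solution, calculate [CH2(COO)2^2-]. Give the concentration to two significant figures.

First ionization gives [H+] ≈ [CH2(COOH)COO-] = 1.54 × 10^-2 M.
Second step: Ka2 = [H+][CH2(COO)2^2-]/[CH2(COOH)COO-] ≈ [CH2(COO)2^2-] (since [H+] ≈ [CH2(COOH)COO-]).
So [CH2(COO)2^2-] ≈ Ka2.

2.0 × 10^-6 M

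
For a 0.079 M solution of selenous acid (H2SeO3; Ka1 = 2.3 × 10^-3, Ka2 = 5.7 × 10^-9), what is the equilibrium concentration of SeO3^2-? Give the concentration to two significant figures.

5.7 × 10^-9 M

First ionization gives [H+] ≈ [HSeO3-] = 1.24 × 10^-2 M.
Second step: Ka2 = [H+][SeO3^2-]/[HSeO3-] ≈ [SeO3^2-] (since [H+] ≈ [HSeO3-]).
So [SeO3^2-] ≈ Ka2.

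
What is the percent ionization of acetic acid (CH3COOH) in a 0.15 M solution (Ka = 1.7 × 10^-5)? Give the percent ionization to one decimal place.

CH3COOH ⇌ CH3COO- + H+; let x = [H+] at equilibrium.
x ≈ √(Ka·C₀) = √(1.7 × 10^-5 × 0.15) = 1.60 × 10^-3 M
Fraction ionized = 1.60 × 10^-3 / 0.15 = 0.0107 → 1.1%

1.1%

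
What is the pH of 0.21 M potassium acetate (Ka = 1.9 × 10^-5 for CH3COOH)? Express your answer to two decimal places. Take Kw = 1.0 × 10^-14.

pH = 9.02

CH3COO- is the conjugate base of the weak acid CH3COOH.
Kb = Kw/Ka = 1.0×10^-14 / 1.9 × 10^-5 = 5.26 × 10^-10
Kb = x²/(0.21 − x) = 5.26 × 10^-10
Since Kb ≪ C₀, x ≈ √(Kb·C₀) = 1.05 × 10^-5 M.
pOH = 4.98, so pH = 14.00 − pOH = 9.02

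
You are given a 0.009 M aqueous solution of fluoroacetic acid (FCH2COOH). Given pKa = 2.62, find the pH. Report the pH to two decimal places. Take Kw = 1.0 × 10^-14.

FCH2COOH ⇌ FCH2COO- + H+
Ka = 10^(−2.62) = 2.40 × 10^-3
From the ICE table, Ka = [H+]²/(0.009 − [H+]) = 2.40 × 10^-3.
The 5% rule fails; solving [H+]² + Ka·[H+] − Ka·C₀ = 0 exactly:
[H+] = (−Ka + √(Ka² + 4·Ka·C₀))/2 = 3.60 × 10^-3 M
pH = −log[H+] = −log(3.60 × 10^-3) = 2.44

pH = 2.44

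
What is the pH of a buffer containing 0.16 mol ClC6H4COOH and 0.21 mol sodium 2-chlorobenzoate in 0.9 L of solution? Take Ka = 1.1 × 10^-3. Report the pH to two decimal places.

pKa = −log(1.1 × 10^-3) = 2.959
Using pH = pKa + log([base]/[acid]) with [base]/[acid] = 0.21/0.16:
pH = 2.959 + (+0.118) = 3.08

pH = 3.08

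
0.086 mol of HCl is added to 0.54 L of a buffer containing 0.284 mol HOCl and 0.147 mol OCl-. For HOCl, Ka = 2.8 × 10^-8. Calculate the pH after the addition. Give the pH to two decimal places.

After neutralization: n(HOCl) = 0.37 mol, n(OCl-) = 0.061 mol.
pKa = −log(2.8 × 10^-8) = 7.553
pH = pKa + log(n_OCl-/n_HOCl) = 7.553 + log(0.061/0.37) = 7.553 + (-0.783)

pH = 6.77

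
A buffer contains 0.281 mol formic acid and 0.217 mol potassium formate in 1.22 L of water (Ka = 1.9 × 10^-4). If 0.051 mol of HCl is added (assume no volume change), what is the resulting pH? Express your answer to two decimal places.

pH = 3.42

Added H+ converts HCOO- to HCOOH: HCOOH → 0.332 mol, HCOO- → 0.166 mol.
pKa = −log(1.9 × 10^-4) = 3.721
pH = pKa + log(n_HCOO-/n_HCOOH) = 3.721 + log(0.166/0.332) = 3.721 + (-0.301)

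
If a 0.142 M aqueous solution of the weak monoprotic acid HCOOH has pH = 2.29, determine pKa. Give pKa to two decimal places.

pKa = 3.72

[H+] = 10^(-2.29) = 5.13 × 10^-3 M
At equilibrium [HA] = 0.142 − 5.13 × 10^-3 = 1.37 × 10^-1 M
Ka = [H+][A-]/[HA] = (5.13 × 10^-3)² / 1.37 × 10^-1 = 1.92 × 10^-4
pKa = -log(1.92 × 10^-4) = 3.72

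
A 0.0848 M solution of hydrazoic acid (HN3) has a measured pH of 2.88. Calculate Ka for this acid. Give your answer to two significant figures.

Ka = 2.1 × 10^-5

[H+] = 10^(-2.88) = 1.32 × 10^-3 M
At equilibrium [HA] = 0.0848 − 1.32 × 10^-3 = 8.35 × 10^-2 M
Ka = [H+][A-]/[HA] = (1.32 × 10^-3)² / 8.35 × 10^-2 = 2.1 × 10^-5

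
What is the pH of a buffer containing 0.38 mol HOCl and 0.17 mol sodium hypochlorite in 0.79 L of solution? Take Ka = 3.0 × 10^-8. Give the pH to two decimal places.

pH = 7.17

pKa = −log(3.0 × 10^-8) = 7.523
Using pH = pKa + log([base]/[acid]) with [base]/[acid] = 0.17/0.38:
pH = 7.523 + (-0.349) = 7.17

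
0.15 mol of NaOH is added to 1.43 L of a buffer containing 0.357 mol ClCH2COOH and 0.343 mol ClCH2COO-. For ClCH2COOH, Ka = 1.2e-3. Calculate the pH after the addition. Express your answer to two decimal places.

pH = 3.30

OH- converts ClCH2COOH to ClCH2COO-: ClCH2COOH → 0.207 mol, ClCH2COO- → 0.493 mol.
pKa = −log(1.2 × 10^-3) = 2.921
pH = pKa + log([A⁻]/[HA]) = 2.921 + log(0.493/0.207) = 2.921 +0.377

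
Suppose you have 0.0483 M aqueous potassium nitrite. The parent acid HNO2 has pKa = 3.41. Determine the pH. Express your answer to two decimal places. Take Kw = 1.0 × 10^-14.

NO2- is the conjugate base of the weak acid HNO2.
Ka = 10^(−3.41) = 3.89 × 10^-4
Kb = Kw/Ka = 1.0×10^-14 / 3.89 × 10^-4 = 2.57 × 10^-11
Kb = [OH-]²/(0.0483 − [OH-]) = 2.57 × 10^-11
Neglecting [OH-] in the denominator: [OH-] = √(2.57 × 10^-11 × 0.0483) = 1.11 × 10^-6 M
pOH = 5.95, so pH = 14.00 − pOH = 8.05

pH = 8.05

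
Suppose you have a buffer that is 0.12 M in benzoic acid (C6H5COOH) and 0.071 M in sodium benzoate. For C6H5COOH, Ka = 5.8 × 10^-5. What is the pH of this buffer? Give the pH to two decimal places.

pKa = −log(5.8 × 10^-5) = 4.237
Using pH = pKa + log([base]/[acid]) with [base]/[acid] = 0.071/0.12:
pH = 4.237 + (-0.228) = 4.01

pH = 4.01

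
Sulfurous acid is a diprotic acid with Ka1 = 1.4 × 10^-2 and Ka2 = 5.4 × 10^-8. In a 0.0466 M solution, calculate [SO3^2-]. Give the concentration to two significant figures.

First ionization gives [H+] ≈ [HSO3-] = 1.95 × 10^-2 M.
Second step: Ka2 = [H+][SO3^2-]/[HSO3-] ≈ [SO3^2-] (since [H+] ≈ [HSO3-]).
So [SO3^2-] ≈ Ka2.

5.4 × 10^-8 M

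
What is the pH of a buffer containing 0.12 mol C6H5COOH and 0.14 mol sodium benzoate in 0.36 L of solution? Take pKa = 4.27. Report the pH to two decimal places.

Using pH = pKa + log([base]/[acid]) with [base]/[acid] = 0.14/0.12:
pH = 4.27 + (+0.067) = 4.34

pH = 4.34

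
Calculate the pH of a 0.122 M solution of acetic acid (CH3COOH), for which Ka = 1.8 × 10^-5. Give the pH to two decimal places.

CH3COOH ⇌ CH3COO- + H+
Ka = x²/(0.122 − x) = 1.8 × 10^-5
Since Ka ≪ C₀, x ≈ √(Ka·C₀) = 1.48 × 10^-3 M.
Check: 1.2% ionized — well under 5%, approximation valid.
pH = −log(1.48 × 10^-3) = 2.83

pH = 2.83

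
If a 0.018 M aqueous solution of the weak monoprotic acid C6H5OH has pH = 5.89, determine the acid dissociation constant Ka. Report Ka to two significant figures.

[H+] = 10^(-5.89) = 1.29 × 10^-6 M
At equilibrium [HA] = 0.018 − 1.29 × 10^-6 = 1.80 × 10^-2 M
Ka = [H+][A-]/[HA] = (1.29 × 10^-6)² / 1.80 × 10^-2 = 9.2 × 10^-11

Ka = 9.2 × 10^-11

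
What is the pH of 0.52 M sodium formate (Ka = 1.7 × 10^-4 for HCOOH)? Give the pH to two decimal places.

HCOO- is the conjugate base of the weak acid HCOOH.
Kb = Kw/Ka = 1.0×10^-14 / 1.7 × 10^-4 = 5.88 × 10^-11
From the ICE table, Kb = [OH-]²/(0.52 − [OH-]) = 5.88 × 10^-11.
Since Kb ≪ C₀, [OH-] ≈ √(Kb·C₀) = 5.53 × 10^-6 M.
Check: 0.0011% ionized — well under 5%, approximation valid.
pOH = −log(5.53 × 10^-6) = 5.26; pH = 14.00 − 5.26 = 8.74

pH = 8.74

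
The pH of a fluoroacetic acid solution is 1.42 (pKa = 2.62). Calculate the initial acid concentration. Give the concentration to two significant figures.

C₀ = 6.4 × 10^-1 M

[H+] = 10^(-1.42) = 3.80 × 10^-2 M = x
Ka = 10^(−2.62) = 2.40 × 10^-3
Ka = x²/(C₀ − x) ⇒ C₀ = x + x²/Ka
C₀ = 3.80 × 10^-2 + (3.80 × 10^-2)²/(2.40 × 10^-3) = 6.40 × 10^-1 M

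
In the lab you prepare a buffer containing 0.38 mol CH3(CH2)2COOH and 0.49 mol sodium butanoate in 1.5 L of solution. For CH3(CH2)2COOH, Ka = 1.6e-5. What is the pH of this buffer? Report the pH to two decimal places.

pKa = −log(1.6 × 10^-5) = 4.796
Henderson–Hasselbalch: pH = pKa + log([CH3(CH2)2COO-]/[CH3(CH2)2COOH]) = 4.796 + log(0.49/0.38)
pH = 4.796 + (+0.110) = 4.91

pH = 4.91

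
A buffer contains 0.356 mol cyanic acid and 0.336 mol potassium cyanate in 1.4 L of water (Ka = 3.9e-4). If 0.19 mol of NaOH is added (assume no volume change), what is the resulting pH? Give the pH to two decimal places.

pH = 3.91

After neutralization: n(HOCN) = 0.166 mol, n(OCN-) = 0.526 mol.
pKa = −log(3.9 × 10^-4) = 3.409
Henderson–Hasselbalch with mole ratio 0.526/0.166: pH = 3.409 + (+0.501)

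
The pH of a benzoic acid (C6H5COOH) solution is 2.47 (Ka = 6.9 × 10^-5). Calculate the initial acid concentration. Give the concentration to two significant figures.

[H+] = 10^(-2.47) = 3.39 × 10^-3 M = x
Ka = x²/(C₀ − x) ⇒ C₀ = x + x²/Ka
C₀ = 3.39 × 10^-3 + (3.39 × 10^-3)²/(6.9 × 10^-5) = 1.70 × 10^-1 M

C₀ = 1.7 × 10^-1 M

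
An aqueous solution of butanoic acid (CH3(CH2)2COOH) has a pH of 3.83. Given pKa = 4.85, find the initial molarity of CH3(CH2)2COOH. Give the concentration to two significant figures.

[H+] = 10^(-3.83) = 1.48 × 10^-4 M = x
Ka = 10^(−4.85) = 1.41 × 10^-5
Ka = x²/(C₀ − x) ⇒ C₀ = x + x²/Ka
C₀ = 1.48 × 10^-4 + (1.48 × 10^-4)²/(1.41 × 10^-5) = 1.70 × 10^-3 M

C₀ = 1.7 × 10^-3 M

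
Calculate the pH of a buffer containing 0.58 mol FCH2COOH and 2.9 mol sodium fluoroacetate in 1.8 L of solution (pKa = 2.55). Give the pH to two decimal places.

pH = pKa + log([A⁻]/[HA]) = 2.55 + log(2.9/0.58)
pH = 2.55 + (+0.699) = 3.25

pH = 3.25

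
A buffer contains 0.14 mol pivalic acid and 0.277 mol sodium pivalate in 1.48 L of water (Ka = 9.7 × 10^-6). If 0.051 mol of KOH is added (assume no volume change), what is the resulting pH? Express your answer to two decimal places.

OH- converts (CH3)3CCOOH to (CH3)3CCOO-: (CH3)3CCOOH → 0.089 mol, (CH3)3CCOO- → 0.328 mol.
pKa = −log(9.7 × 10^-6) = 5.013
pH = pKa + log([A⁻]/[HA]) = 5.013 + log(0.328/0.089) = 5.013 +0.566

pH = 5.58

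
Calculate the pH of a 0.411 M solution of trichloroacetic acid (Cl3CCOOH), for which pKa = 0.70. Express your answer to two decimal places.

Cl3CCOOH ⇌ Cl3CCOO- + H+
Ka = 10^(−0.70) = 2.00 × 10^-1
From the ICE table, Ka = x²/(0.411 − x) = 2.00 × 10^-1.
x is not negligible relative to C₀; solve x² + 0.2·x − 0.0822 = 0.
x = [−0.2 + √(0.2² + 0.329)]/2 = 2.04 × 10^-1 M
pH = −log[H+] = −log(2.04 × 10^-1) = 0.69

pH = 0.69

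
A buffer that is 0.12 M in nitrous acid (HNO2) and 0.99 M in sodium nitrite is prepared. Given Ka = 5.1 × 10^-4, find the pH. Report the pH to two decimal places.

pKa = −log(5.1 × 10^-4) = 3.292
Henderson–Hasselbalch: pH = pKa + log([NO2-]/[HNO2]) = 3.292 + log(0.99/0.12)
pH = 3.292 + (+0.916) = 4.21

pH = 4.21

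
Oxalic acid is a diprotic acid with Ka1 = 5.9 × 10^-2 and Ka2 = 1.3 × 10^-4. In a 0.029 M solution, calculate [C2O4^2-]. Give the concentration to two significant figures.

First ionization gives [H+] ≈ [HC2O4-] = 2.13 × 10^-2 M.
Second step: Ka2 = [H+][C2O4^2-]/[HC2O4-] ≈ [C2O4^2-] (since [H+] ≈ [HC2O4-]).
So [C2O4^2-] ≈ Ka2.

1.3 × 10^-4 M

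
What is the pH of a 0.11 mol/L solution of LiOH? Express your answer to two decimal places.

LiOH is a strong base; [OH-] = 0.11 M.
pOH = -log(0.11) = 0.96
pH = 14.00 - 0.96 = 13.04

pH = 13.04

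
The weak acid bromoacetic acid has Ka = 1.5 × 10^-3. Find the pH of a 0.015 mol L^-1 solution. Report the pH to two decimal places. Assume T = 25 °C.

BrCH2COOH ⇌ BrCH2COO- + H+
From the ICE table, Ka = [H+]²/(0.015 − [H+]) = 1.5 × 10^-3.
The 5% rule fails; solving [H+]² + Ka·[H+] − Ka·C₀ = 0 exactly:
[H+] = [−0.0015 + √(0.0015² + 9e-05)]/2 = 4.05 × 10^-3 M
pH = −log[H+] = −log(4.05 × 10^-3) = 2.39

pH = 2.39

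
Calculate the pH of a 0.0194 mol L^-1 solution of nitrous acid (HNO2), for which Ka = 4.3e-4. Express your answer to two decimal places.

HNO2 ⇌ NO2- + H+
Let x = [H+] at equilibrium. Ka = x²/(0.0194 − x).
The 5% rule fails; solving x² + Ka·x − Ka·C₀ = 0 exactly:
x = (−Ka + √(Ka² + 4·Ka·C₀))/2 = 2.68 × 10^-3 M
pH = −log(2.68 × 10^-3) = 2.57

pH = 2.57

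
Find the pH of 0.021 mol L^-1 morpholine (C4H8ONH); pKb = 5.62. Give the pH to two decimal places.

pH = 10.35

C4H8ONH + H2O ⇌ C4H8ONH2+ + OH-
Kb = 10^(−5.62) = 2.40 × 10^-6
From the ICE table, Kb = [OH-]²/(0.021 − [OH-]) = 2.40 × 10^-6.
Since Kb ≪ C₀, [OH-] ≈ √(Kb·C₀) = 2.24 × 10^-4 M.
Check: 1.1% ionized — well under 5%, approximation valid.
pOH = 3.65, so pH = 14.00 − pOH = 10.35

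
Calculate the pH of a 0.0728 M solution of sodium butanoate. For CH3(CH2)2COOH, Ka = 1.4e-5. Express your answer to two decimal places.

CH3(CH2)2COO- is the conjugate base of the weak acid CH3(CH2)2COOH.
Kb = Kw/Ka = 1.0×10^-14 / 1.4 × 10^-5 = 7.14 × 10^-10
From the ICE table, Kb = x²/(0.0728 − x) = 7.14 × 10^-10.
Neglecting x in the denominator: x = √(7.14 × 10^-10 × 0.0728) = 7.21 × 10^-6 M
pOH = −log(7.21 × 10^-6) = 5.14; pH = 14.00 − 5.14 = 8.86

pH = 8.86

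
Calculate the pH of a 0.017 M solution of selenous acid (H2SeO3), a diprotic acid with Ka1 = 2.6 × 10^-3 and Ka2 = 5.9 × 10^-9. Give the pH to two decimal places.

pH = 2.26

Since Ka1 ≫ Ka2, the first ionization dominates [H+].
Ka1 = x²/(0.017 − x) = 2.6 × 10^-3
Solving the quadratic: x = (−Ka1 + √(Ka1² + 4·Ka1·C₀))/2 = 5.47 × 10^-3 M
pH = −log(5.47 × 10^-3) = 2.26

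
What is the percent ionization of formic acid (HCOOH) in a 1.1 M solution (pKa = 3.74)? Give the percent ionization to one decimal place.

HCOOH ⇌ HCOO- + H+; let x = [H+] at equilibrium.
Ka = 10^(−3.74) = 1.82 × 10^-4
x ≈ √(Ka·C₀) = √(1.82 × 10^-4 × 1.1) = 1.41 × 10^-2 M
% ionization = x/C₀ × 100% = 1.41 × 10^-2/1.1 × 100% = 1.3%

1.3%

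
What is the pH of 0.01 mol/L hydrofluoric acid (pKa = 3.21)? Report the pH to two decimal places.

HF ⇌ F- + H+
Ka = 10^(−3.21) = 6.17 × 10^-4
Let x = [H+] at equilibrium. Ka = x²/(0.01 − x).
Here C₀/Ka ≈ 16.2, so the small-x approximation fails. Use the quadratic:
x = (−Ka + √(Ka² + 4·Ka·C₀))/2 = 2.19 × 10^-3 M
pH = −log(2.19 × 10^-3) = 2.66

pH = 2.66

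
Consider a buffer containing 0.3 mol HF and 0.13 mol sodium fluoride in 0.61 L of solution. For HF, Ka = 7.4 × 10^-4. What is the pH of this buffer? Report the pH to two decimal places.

pKa = −log(7.4 × 10^-4) = 3.131
pH = pKa + log([A⁻]/[HA]) = 3.131 + log(0.13/0.3)
pH = 3.131 + (-0.363) = 2.77

pH = 2.77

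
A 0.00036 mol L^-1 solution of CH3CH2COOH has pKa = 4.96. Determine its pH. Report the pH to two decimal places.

pH = 4.24

CH3CH2COOH ⇌ CH3CH2COO- + H+
Ka = 10^(−4.96) = 1.10 × 10^-5
Ka = x²/(0.00036 − x) = 1.10 × 10^-5
x is not negligible relative to C₀; solve x² + 1.1e-05·x − 3.96e-09 = 0.
x = [−1.1e-05 + √(1.1e-05² + 1.58e-08)]/2 = 5.77 × 10^-5 M
pH = −log(5.77 × 10^-5) = 4.24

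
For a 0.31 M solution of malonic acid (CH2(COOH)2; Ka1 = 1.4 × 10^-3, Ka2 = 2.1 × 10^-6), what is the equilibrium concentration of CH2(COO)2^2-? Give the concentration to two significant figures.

2.1 × 10^-6 M

First ionization gives [H+] ≈ [CH2(COOH)COO-] = 2.01 × 10^-2 M.
Second step: Ka2 = [H+][CH2(COO)2^2-]/[CH2(COOH)COO-] ≈ [CH2(COO)2^2-] (since [H+] ≈ [CH2(COOH)COO-]).
So [CH2(COO)2^2-] ≈ Ka2.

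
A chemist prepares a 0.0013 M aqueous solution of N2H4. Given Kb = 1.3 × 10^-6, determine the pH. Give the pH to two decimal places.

N2H4 + H2O ⇌ N2H5+ + OH-
Let x = [OH-] at equilibrium. Kb = x²/(0.0013 − x).
Since Kb ≪ C₀, x ≈ √(Kb·C₀) = 4.11 × 10^-5 M.
Check: 3.2% ionized — well under 5%, approximation valid.
pOH = 4.39, so pH = 14.00 − pOH = 9.61

pH = 9.61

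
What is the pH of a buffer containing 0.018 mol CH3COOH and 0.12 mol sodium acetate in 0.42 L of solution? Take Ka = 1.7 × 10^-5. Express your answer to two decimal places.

pH = 5.59

pKa = −log(1.7 × 10^-5) = 4.770
pH = pKa + log([A⁻]/[HA]) = 4.770 + log(0.12/0.018)
pH = 4.770 + (+0.824) = 5.59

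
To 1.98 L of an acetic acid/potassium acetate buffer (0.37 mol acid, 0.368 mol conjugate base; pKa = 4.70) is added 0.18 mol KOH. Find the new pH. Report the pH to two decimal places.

pH = 5.16

After neutralization: n(CH3COOH) = 0.19 mol, n(CH3COO-) = 0.548 mol.
pH = pKa + log(n_CH3COO-/n_CH3COOH) = 4.70 + log(0.548/0.19) = 4.70 + (+0.460)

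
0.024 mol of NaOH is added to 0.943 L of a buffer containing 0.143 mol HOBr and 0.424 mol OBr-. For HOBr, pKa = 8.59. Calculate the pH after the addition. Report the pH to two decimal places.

pH = 9.17

OH- converts HOBr to OBr-: HOBr → 0.119 mol, OBr- → 0.448 mol.
Henderson–Hasselbalch with mole ratio 0.448/0.119: pH = 8.59 + (+0.576)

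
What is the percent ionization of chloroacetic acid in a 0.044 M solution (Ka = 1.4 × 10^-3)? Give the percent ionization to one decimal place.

ClCH2COOH ⇌ ClCH2COO- + H+; let x = [H+] at equilibrium.
Solve x² + 0.0014x − 6.16e-05 = 0 → x = 7.18 × 10^-3 M
Fraction ionized = 7.18 × 10^-3 / 0.044 = 0.1632 → 16.3%

16.3%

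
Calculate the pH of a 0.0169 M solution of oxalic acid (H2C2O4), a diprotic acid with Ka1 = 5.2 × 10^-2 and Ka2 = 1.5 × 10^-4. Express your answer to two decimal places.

Ka1 ≫ Ka2, so treat the first dissociation as the only significant source of H+.
Ka1 = x²/(0.0169 − x) = 5.2 × 10^-2
Solving the quadratic: x = (−Ka1 + √(Ka1² + 4·Ka1·C₀))/2 = 1.34 × 10^-2 M
pH = −log(1.34 × 10^-2) = 1.87

pH = 1.87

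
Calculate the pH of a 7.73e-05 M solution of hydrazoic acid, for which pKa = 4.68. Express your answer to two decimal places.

pH = 4.51

HN3 ⇌ N3- + H+
Ka = 10^(−4.68) = 2.09 × 10^-5
Let x = [H+] at equilibrium. Ka = x²/(7.73e-05 − x).
x is not negligible relative to C₀; solve x² + 2.09e-05·x − 1.62e-09 = 0.
x = [−2.09e-05 + √(2.09e-05² + 6.46e-09)]/2 = 3.11 × 10^-5 M
pH = −log(3.11 × 10^-5) = 4.51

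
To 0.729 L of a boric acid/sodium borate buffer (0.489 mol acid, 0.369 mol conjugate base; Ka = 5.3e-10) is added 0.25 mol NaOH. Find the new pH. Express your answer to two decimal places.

pH = 9.69

After neutralization: n(B(OH)3) = 0.239 mol, n(B(OH)4-) = 0.619 mol.
pKa = −log(5.3 × 10^-10) = 9.276
pH = pKa + log(n_B(OH)4-/n_B(OH)3) = 9.276 + log(0.619/0.239) = 9.276 + (+0.413)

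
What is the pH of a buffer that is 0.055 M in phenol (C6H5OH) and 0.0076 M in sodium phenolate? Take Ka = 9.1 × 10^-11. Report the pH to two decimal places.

pKa = −log(9.1 × 10^-11) = 10.041
Using pH = pKa + log([base]/[acid]) with [base]/[acid] = 0.0076/0.055:
pH = 10.041 + (-0.860) = 9.18

pH = 9.18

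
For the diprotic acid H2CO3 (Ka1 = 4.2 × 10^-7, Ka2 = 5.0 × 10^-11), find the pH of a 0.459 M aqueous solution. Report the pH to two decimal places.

Since Ka1 ≫ Ka2, the first ionization dominates [H+].
Ka1 = x²/(0.459 − x) = 4.2 × 10^-7
x ≈ √(4.2 × 10^-7 × 0.459) = 4.39 × 10^-4 M
pH = −log(4.39 × 10^-4) = 3.36

pH = 3.36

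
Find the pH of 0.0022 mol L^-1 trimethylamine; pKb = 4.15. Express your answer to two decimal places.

(CH3)3N + H2O ⇌ (CH3)3NH+ + OH-
Kb = 10^(−4.15) = 7.08 × 10^-5
Kb = [OH-]²/(0.0022 − [OH-]) = 7.08 × 10^-5
Here C₀/Kb ≈ 31.1, so the small-[OH-] approximation fails. Use the quadratic:
[OH-] = [−7.08e-05 + √(7.08e-05² + 6.23e-07)]/2 = 3.61 × 10^-4 M
pOH = −log(3.61 × 10^-4) = 3.44; pH = 14.00 − 3.44 = 10.56

pH = 10.56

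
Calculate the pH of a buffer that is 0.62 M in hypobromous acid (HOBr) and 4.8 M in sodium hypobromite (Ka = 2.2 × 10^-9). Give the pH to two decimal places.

pH = 9.55

pKa = −log(2.2 × 10^-9) = 8.658
Henderson–Hasselbalch: pH = pKa + log([OBr-]/[HOBr]) = 8.658 + log(4.8/0.62)
pH = 8.658 + (+0.889) = 9.55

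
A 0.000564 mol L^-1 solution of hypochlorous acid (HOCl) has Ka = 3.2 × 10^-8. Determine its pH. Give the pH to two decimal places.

HOCl ⇌ OCl- + H+
Ka = [H+]²/(0.000564 − [H+]) = 3.2 × 10^-8
Neglecting [H+] in the denominator: [H+] = √(3.2 × 10^-8 × 0.000564) = 4.25 × 10^-6 M
pH = −log[H+] = −log(4.25 × 10^-6) = 5.37

pH = 5.37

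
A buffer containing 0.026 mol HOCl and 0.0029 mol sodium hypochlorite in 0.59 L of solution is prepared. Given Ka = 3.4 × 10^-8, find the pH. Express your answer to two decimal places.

pKa = −log(3.4 × 10^-8) = 7.469
Henderson–Hasselbalch: pH = pKa + log([OCl-]/[HOCl]) = 7.469 + log(0.0029/0.026)
pH = 7.469 + (-0.953) = 6.52

pH = 6.52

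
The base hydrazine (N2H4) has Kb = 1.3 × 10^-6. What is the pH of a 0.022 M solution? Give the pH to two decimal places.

N2H4 + H2O ⇌ N2H5+ + OH-
Let x = [OH-] at equilibrium. Kb = x²/(0.022 − x).
Assume x ≪ 0.022: x ≈ √(1.3 × 10^-6 × 0.022) = 1.69 × 10^-4 M
(x/C₀ = 0.77% < 5%, so the approximation holds.)
pOH = 3.77, so pH = 14.00 − pOH = 10.23

pH = 10.23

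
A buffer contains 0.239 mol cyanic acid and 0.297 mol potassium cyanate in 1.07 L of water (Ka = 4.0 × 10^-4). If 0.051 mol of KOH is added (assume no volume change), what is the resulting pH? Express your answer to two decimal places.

OH- converts HOCN to OCN-: HOCN → 0.188 mol, OCN- → 0.348 mol.
pKa = −log(4.0 × 10^-4) = 3.398
pH = pKa + log(n_OCN-/n_HOCN) = 3.398 + log(0.348/0.188) = 3.398 + (+0.267)

pH = 3.67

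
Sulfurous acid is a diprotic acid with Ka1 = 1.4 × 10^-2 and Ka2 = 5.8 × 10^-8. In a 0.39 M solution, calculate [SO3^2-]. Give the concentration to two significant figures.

First ionization gives [H+] ≈ [HSO3-] = 6.72 × 10^-2 M.
Second step: Ka2 = [H+][SO3^2-]/[HSO3-] ≈ [SO3^2-] (since [H+] ≈ [HSO3-]).
So [SO3^2-] ≈ Ka2.

5.8 × 10^-8 M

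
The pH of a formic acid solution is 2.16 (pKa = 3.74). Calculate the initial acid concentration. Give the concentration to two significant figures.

[H+] = 10^(-2.16) = 6.92 × 10^-3 M = x
Ka = 10^(−3.74) = 1.82 × 10^-4
Ka = x²/(C₀ − x) ⇒ C₀ = x + x²/Ka
C₀ = 6.92 × 10^-3 + (6.92 × 10^-3)²/(1.82 × 10^-4) = 2.70 × 10^-1 M

C₀ = 2.7 × 10^-1 M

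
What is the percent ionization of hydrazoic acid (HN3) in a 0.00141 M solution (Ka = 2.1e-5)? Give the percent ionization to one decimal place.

11.5%

HN3 ⇌ N3- + H+; let x = [H+] at equilibrium.
Ka = x²/(C₀ − x); solving the quadratic gives x = 1.62 × 10^-4 M.
% ionization = x/C₀ × 100% = 1.62 × 10^-4/0.00141 × 100% = 11.5%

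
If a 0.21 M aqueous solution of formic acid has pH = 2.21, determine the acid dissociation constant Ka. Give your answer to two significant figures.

[H+] = 10^(-2.21) = 6.17 × 10^-3 M
At equilibrium [HA] = 0.21 − 6.17 × 10^-3 = 2.04 × 10^-1 M
Ka = [H+][A-]/[HA] = (6.17 × 10^-3)² / 2.04 × 10^-1 = 1.9 × 10^-4

Ka = 1.9 × 10^-4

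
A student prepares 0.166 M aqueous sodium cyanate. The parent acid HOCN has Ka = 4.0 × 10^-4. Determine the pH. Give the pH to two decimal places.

OCN- is the conjugate base of the weak acid HOCN.
Kb = Kw/Ka = 1.0×10^-14 / 4.0 × 10^-4 = 2.50 × 10^-11
From the ICE table, Kb = [OH-]²/(0.166 − [OH-]) = 2.50 × 10^-11.
Assume [OH-] ≪ 0.166: [OH-] ≈ √(2.50 × 10^-11 × 0.166) = 2.04 × 10^-6 M
Check: 0.0012% ionized — well under 5%, approximation valid.
pOH = 5.69, so pH = 14.00 − pOH = 8.31

pH = 8.31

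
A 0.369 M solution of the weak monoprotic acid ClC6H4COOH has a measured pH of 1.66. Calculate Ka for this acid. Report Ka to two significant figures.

Ka = 1.4 × 10^-3

[H+] = 10^(-1.66) = 2.19 × 10^-2 M
At equilibrium [HA] = 0.369 − 2.19 × 10^-2 = 3.47 × 10^-1 M
Ka = [H+][A-]/[HA] = (2.19 × 10^-2)² / 3.47 × 10^-1 = 1.4 × 10^-3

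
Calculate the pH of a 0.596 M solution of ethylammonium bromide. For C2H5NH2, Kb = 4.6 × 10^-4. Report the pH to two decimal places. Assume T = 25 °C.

pH = 5.44

C2H5NH3+ is the conjugate acid of the weak base C2H5NH2.
Ka = Kw/Kb = 1.0×10^-14 / 4.6 × 10^-4 = 2.17 × 10^-11
Ka = [H+]²/(0.596 − [H+]) = 2.17 × 10^-11
Assume [H+] ≪ 0.596: [H+] ≈ √(2.17 × 10^-11 × 0.596) = 3.60 × 10^-6 M
([H+]/C₀ = 0.0006% < 5%, so the approximation holds.)
pH = −log(3.60 × 10^-6) = 5.44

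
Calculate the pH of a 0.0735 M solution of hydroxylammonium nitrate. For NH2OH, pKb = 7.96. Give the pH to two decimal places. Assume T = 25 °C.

NH3OH+ is the conjugate acid of the weak base NH2OH.
Kb = 10^(−7.96) = 1.10 × 10^-8
Ka = Kw/Kb = 1.0×10^-14 / 1.10 × 10^-8 = 9.09 × 10^-7
From the ICE table, Ka = [H+]²/(0.0735 − [H+]) = 9.09 × 10^-7.
Assume [H+] ≪ 0.0735: [H+] ≈ √(9.09 × 10^-7 × 0.0735) = 2.58 × 10^-4 M
pH = −log(2.58 × 10^-4) = 3.59

pH = 3.59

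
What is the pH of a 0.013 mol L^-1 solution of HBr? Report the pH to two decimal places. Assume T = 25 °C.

pH = 1.89

HBr is a strong acid and dissociates completely, so [H+] = 0.013 M.
pH = -log(0.013) = 1.89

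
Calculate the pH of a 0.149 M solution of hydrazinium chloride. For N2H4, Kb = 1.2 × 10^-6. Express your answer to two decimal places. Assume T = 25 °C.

pH = 4.45

N2H5+ is the conjugate acid of the weak base N2H4.
Ka = Kw/Kb = 1.0×10^-14 / 1.2 × 10^-6 = 8.33 × 10^-9
Ka = [H+]²/(0.149 − [H+]) = 8.33 × 10^-9
Since Ka ≪ C₀, [H+] ≈ √(Ka·C₀) = 3.52 × 10^-5 M.
Check: 0.024% ionized — well under 5%, approximation valid.
pH = −log(3.52 × 10^-5) = 4.45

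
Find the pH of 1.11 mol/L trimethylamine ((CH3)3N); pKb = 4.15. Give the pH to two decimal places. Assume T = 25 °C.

(CH3)3N + H2O ⇌ (CH3)3NH+ + OH-
Kb = 10^(−4.15) = 7.08 × 10^-5
From the ICE table, Kb = x²/(1.11 − x) = 7.08 × 10^-5.
Assume x ≪ 1.11: x ≈ √(7.08 × 10^-5 × 1.11) = 8.86 × 10^-3 M
pOH = 2.05, so pH = 14.00 − pOH = 11.95

pH = 11.95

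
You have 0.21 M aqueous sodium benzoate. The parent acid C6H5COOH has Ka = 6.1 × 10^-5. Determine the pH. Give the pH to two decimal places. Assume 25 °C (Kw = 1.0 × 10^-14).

pH = 8.77

C6H5COO- is the conjugate base of the weak acid C6H5COOH.
Kb = Kw/Ka = 1.0×10^-14 / 6.1 × 10^-5 = 1.64 × 10^-10
Let x = [OH-] at equilibrium. Kb = x²/(0.21 − x).
Assume x ≪ 0.21: x ≈ √(1.64 × 10^-10 × 0.21) = 5.87 × 10^-6 M
pOH = −log(5.87 × 10^-6) = 5.23; pH = 14.00 − 5.23 = 8.77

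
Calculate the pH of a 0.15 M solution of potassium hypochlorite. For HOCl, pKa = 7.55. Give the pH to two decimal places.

pH = 10.36

OCl- is the conjugate base of the weak acid HOCl.
Ka = 10^(−7.55) = 2.82 × 10^-8
Kb = Kw/Ka = 1.0×10^-14 / 2.82 × 10^-8 = 3.55 × 10^-7
Kb = x²/(0.15 − x) = 3.55 × 10^-7
Since Kb ≪ C₀, x ≈ √(Kb·C₀) = 2.31 × 10^-4 M.
Check: 0.15% ionized — well under 5%, approximation valid.
pOH = −log(2.31 × 10^-4) = 3.64; pH = 14.00 − 3.64 = 10.36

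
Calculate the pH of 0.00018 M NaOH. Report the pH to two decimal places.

NaOH is a strong base; [OH-] = 0.00018 M.
pOH = -log(0.00018) = 3.74
pH = 14.00 - 3.74 = 10.26

pH = 10.26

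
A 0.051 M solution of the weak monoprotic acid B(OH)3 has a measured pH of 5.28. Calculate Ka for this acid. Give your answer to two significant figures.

Ka = 5.4 × 10^-10

[H+] = 10^(-5.28) = 5.25 × 10^-6 M
At equilibrium [HA] = 0.051 − 5.25 × 10^-6 = 5.10 × 10^-2 M
Ka = [H+][A-]/[HA] = (5.25 × 10^-6)² / 5.10 × 10^-2 = 5.4 × 10^-10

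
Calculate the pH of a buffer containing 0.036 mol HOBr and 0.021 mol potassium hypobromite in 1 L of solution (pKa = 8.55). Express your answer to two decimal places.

pH = 8.32

Henderson–Hasselbalch: pH = pKa + log([OBr-]/[HOBr]) = 8.55 + log(0.021/0.036)
pH = 8.55 + (-0.234) = 8.32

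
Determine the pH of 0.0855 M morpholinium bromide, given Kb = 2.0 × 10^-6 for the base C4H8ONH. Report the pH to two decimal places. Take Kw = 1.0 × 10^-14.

C4H8ONH2+ is the conjugate acid of the weak base C4H8ONH.
Ka = Kw/Kb = 1.0×10^-14 / 2.0 × 10^-6 = 5.00 × 10^-9
From the ICE table, Ka = x²/(0.0855 − x) = 5.00 × 10^-9.
Assume x ≪ 0.0855: x ≈ √(5.00 × 10^-9 × 0.0855) = 2.07 × 10^-5 M
pH = −log(2.07 × 10^-5) = 4.68

pH = 4.68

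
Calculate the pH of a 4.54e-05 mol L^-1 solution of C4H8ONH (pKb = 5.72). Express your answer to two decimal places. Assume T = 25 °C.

C4H8ONH + H2O ⇌ C4H8ONH2+ + OH-
Kb = 10^(−5.72) = 1.91 × 10^-6
From the ICE table, Kb = [OH-]²/(4.54e-05 − [OH-]) = 1.91 × 10^-6.
Here C₀/Kb ≈ 23.8, so the small-[OH-] approximation fails. Use the quadratic:
[OH-] = [−1.91e-06 + √(1.91e-06² + 3.47e-10)]/2 = 8.41 × 10^-6 M
pOH = −log(8.41 × 10^-6) = 5.08; pH = 14.00 − 5.08 = 8.92

pH = 8.92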